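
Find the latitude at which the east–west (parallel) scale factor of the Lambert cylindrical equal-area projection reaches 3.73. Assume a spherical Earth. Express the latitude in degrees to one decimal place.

The Lambert cylindrical equal-area projection is the cylindrical equal-area projection with its standard parallel at the equator (φ₀ = 0). Cylindrical equal-area (φ₀ = 0°): h = cos φ / cos 0° along meridians, k = cos 0° / cos φ along parallels; h·k = 1.
k = cos φ₀ / cos φ = 3.73  ⇒  cos φ = cos 0° / 3.73 = 0.2681.
φ = arccos(0.2681) ≈ 74.4°.

74.4°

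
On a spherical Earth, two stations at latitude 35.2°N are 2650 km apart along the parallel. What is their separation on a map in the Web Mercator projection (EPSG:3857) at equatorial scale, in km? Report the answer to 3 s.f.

Mercator is conformal, so the point scale is isotropic: h = k = sec φ = 1/cos φ.
Along the parallel, k = sec 35.2° = 1/0.8171 = 1.224.
Map distance = 2650 × 1.224 ≈ 3240 km.

3240 km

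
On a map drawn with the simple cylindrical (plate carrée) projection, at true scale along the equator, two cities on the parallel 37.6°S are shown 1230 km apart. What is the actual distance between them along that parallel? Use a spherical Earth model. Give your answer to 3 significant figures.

In the plate carrée (x = Rλ, y = Rφ), meridians are true-scale (h = 1) and parallels are stretched by k = sec φ.
Along the parallel at 37.6°, map distances are exaggerated by k = sec 37.6° = 1.262.
True distance = 1230 / 1.262 = 1230 × cos 37.6° ≈ 975 km.

975 km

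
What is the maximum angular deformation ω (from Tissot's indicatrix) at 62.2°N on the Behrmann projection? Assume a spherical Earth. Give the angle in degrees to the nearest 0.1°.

The Behrmann projection is cylindrical equal-area with φ₀ = 30°. Cylindrical equal-area (φ₀ = 30°): h = cos φ / cos 30° along meridians, k = cos 30° / cos φ along parallels; h·k = 1.
At 62.2°: h = 0.5385, k = 1.857; principal scales a = 1.857, b = 0.5385.
sin(ω/2) = (a − b)/(a + b) = 1.318/2.395 = 0.5504, so ω = 2 arcsin(0.5504) ≈ 66.8°.

66.8°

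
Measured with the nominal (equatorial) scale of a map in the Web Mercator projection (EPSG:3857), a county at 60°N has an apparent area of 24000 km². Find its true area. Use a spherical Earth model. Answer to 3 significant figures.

Mercator is conformal, so the point scale is isotropic: h = k = sec φ = 1/cos φ.
Areal scale = k² = sec²φ = 1/cos²(60°) = 1/0.5000² = 4.000.
True area = apparent / (areal scale) = 24000 / 4.000 ≈ 6000 km².

6000 km²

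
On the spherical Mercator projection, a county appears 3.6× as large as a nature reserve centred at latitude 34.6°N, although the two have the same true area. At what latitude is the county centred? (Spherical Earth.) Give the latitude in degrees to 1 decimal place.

64.3°

On Mercator, (apparent₁)/(apparent₂) = sec²φ₁ / sec²φ₂ when true areas are equal.
cos²φ₂ / cos²φ₁ = 3.6  ⇒  cos φ₁ = cos 34.6° / √3.6 = 0.8231/1.897 = 0.4338.
φ₁ = arccos(0.4338) ≈ 64.3°.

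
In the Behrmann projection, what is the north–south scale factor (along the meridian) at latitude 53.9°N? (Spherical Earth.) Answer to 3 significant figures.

Behrmann is a cylindrical equal-area projection with standard parallels at ±30°. A cylindrical equal-area projection with standard parallel φ₀ has meridian scale h = cos φ / cos φ₀ and parallel scale k = cos φ₀ / cos φ (so areas are preserved, h·k = 1).
h = cos 53.9° / cos 30° = 0.5892/0.8660 = 0.6803.

0.680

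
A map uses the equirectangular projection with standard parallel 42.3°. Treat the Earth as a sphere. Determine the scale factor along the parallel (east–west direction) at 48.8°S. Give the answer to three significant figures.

With standard parallel φ₀ = 42.3°, the equirectangular projection gives x = Rλ cos φ₀, y = Rφ, so h = 1 and k = cos 42.3° / cos φ.
k = cos 42.3° / cos 48.8° = 0.7396/0.6587 = 1.123.

1.12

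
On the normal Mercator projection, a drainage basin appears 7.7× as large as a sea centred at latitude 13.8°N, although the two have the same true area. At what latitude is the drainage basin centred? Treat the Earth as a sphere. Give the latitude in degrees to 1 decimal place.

69.5°

Mercator areal scale is sec²φ, so apparent-area ratio = sec²φ₁ / sec²φ₂ = cos²φ₂ / cos²φ₁.
cos²φ₂ / cos²φ₁ = 7.7  ⇒  cos φ₁ = cos 13.8° / √7.7 = 0.9711/2.775 = 0.3500.
φ₁ = arccos(0.3500) ≈ 69.5°.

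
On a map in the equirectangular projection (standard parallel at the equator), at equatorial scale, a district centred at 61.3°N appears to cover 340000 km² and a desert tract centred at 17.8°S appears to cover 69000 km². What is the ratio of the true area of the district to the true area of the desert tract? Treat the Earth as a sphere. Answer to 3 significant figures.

2.49

Plate carrée has h = 1 and k = sec φ, giving areal scale sec φ; true area = (apparent area) · cos φ.
True area of district: 340000 × cos(61.3°) = 340000 × 0.4802 = 163300 km².
True area of desert tract: 69000 × cos(17.8°) = 69000 × 0.9521 = 65700 km².
Ratio = 163300 / 65700 ≈ 2.49.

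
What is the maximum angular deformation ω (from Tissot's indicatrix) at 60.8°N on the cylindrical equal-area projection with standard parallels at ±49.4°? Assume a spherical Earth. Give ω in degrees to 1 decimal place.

A cylindrical equal-area projection with standard parallel φ₀ has meridian scale h = cos φ / cos φ₀ and parallel scale k = cos φ₀ / cos φ (so areas are preserved, h·k = 1).
At 60.8°: h = 0.7497, k = 1.334; principal scales a = 1.334, b = 0.7497.
sin(ω/2) = (a − b)/(a + b) = 0.5843/2.084 = 0.2804, so ω = 2 arcsin(0.2804) ≈ 32.6°.

32.6°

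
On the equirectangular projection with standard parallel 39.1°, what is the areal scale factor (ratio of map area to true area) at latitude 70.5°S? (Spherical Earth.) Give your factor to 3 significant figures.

2.32

With standard parallel φ₀ = 39.1°, the equirectangular projection gives x = Rλ cos φ₀, y = Rφ, so h = 1 and k = cos 39.1° / cos φ.
Areal scale = h·k = 1 × cos φ₀ / cos φ; at 70.5°, h = 1.000, k = 2.325, so h·k = 2.325.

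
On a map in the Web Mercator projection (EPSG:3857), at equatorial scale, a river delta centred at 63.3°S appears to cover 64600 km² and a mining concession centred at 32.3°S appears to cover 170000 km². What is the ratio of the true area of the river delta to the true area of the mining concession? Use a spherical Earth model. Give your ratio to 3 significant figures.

Mercator's areal exaggeration is sec²φ; hence true area = (apparent area) · cos²φ.
True area of river delta: 64600 × cos²(63.3°) = 64600 × 0.2019 = 13040 km².
True area of mining concession: 170000 × cos²(32.3°) = 170000 × 0.7145 = 121500 km².
Ratio = 13040 / 121500 ≈ 0.107.

0.107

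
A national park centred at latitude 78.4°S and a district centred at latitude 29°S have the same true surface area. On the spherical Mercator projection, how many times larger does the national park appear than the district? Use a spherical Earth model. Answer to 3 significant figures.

18.9

On Mercator, area is exaggerated by sec²φ = 1/cos²φ.
At 78.4°: sec²(78.4°) = 1/0.2011² = 24.73.
At 29°: sec²(29°) = 1/0.8746² = 1.307.
Ratio = 24.73/1.307 = cos²(29°)/cos²(78.4°) ≈ 18.9.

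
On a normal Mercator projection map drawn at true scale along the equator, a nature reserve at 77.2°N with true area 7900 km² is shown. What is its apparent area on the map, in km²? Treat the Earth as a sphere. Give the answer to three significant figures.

Mercator is conformal, so the point scale is isotropic: h = k = sec φ = 1/cos φ.
Areal scale = k² = sec²φ = 1/cos²(77.2°) = 1/0.2215² = 20.37.
Apparent area = 7900 × 20.37 ≈ 161000 km².

161000 km²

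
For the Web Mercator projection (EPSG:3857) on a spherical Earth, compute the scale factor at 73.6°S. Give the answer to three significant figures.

3.54

The Mercator projection is conformal; its linear scale factor is the same in every direction and equals sec φ = 1/cos φ.
k = 1/cos 73.6° = 1/0.2823 = 3.542.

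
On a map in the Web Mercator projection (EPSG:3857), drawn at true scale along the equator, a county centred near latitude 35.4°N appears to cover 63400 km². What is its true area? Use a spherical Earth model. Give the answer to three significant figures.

Mercator is conformal, so the point scale is isotropic: h = k = sec φ = 1/cos φ.
Areal scale = k² = sec²φ = 1/cos²(35.4°) = 1/0.8151² = 1.505.
True area = apparent / (areal scale) = 63400 / 1.505 ≈ 42100 km².

42100 km²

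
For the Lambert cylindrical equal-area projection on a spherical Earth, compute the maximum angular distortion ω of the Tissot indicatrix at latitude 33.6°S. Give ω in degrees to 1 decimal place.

The Lambert cylindrical equal-area projection is the cylindrical equal-area projection with its standard parallel at the equator (φ₀ = 0). Cylindrical equal-area (φ₀ = 0°): h = cos φ / cos 0° along meridians, k = cos 0° / cos φ along parallels; h·k = 1.
At 33.6°: h = 0.8329, k = 1.201; principal scales a = 1.201, b = 0.8329.
sin(ω/2) = (a − b)/(a + b) = 0.3677/2.034 = 0.1808, so ω = 2 arcsin(0.1808) ≈ 20.8°.

20.8°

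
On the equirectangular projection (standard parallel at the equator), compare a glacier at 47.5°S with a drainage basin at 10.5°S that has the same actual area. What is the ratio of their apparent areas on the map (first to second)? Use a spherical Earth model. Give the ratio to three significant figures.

In the plate carrée (x = Rλ, y = Rφ), meridians are true-scale (h = 1) and parallels are stretched by k = sec φ.
Areal scale at 47.5°: h·k = 1.000 × 1.480 = 1.480.
Areal scale at 10.5°: h·k = 1.000 × 1.017 = 1.017.
Ratio = 1.480/1.017 ≈ 1.46.

1.46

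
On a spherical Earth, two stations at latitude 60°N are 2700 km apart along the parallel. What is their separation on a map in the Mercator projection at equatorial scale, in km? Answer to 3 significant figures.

5400 km

Mercator is conformal, so the point scale is isotropic: h = k = sec φ = 1/cos φ.
Along the parallel, k = sec 60° = 1/0.5000 = 2.000.
Map distance = 2700 × 2.000 ≈ 5400 km.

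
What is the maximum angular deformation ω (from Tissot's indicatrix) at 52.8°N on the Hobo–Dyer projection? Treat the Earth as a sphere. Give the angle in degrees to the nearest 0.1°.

30.8°

Hobo–Dyer is a cylindrical equal-area projection with standard parallels at ±37.5°. A cylindrical equal-area projection with standard parallel φ₀ has meridian scale h = cos φ / cos φ₀ and parallel scale k = cos φ₀ / cos φ (so areas are preserved, h·k = 1).
At 52.8°: h = 0.7621, k = 1.312; principal scales a = 1.312, b = 0.7621.
sin(ω/2) = (a − b)/(a + b) = 0.5501/2.074 = 0.2652, so ω = 2 arcsin(0.2652) ≈ 30.8°.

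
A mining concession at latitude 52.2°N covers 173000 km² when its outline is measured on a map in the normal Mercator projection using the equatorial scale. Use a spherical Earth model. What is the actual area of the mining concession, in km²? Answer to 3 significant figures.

Mercator is conformal, so the point scale is isotropic: h = k = sec φ = 1/cos φ.
Areal scale = k² = sec²φ = 1/cos²(52.2°) = 1/0.6129² = 2.662.
True area = apparent / (areal scale) = 173000 / 2.662 ≈ 65000 km².

65000 km²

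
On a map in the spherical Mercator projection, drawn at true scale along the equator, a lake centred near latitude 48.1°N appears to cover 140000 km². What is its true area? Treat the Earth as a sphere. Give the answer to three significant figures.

For Mercator, h = k = sec φ (a conformal cylindrical projection has a single point scale, 1/cos φ).
Areal scale = k² = sec²φ = 1/cos²(48.1°) = 1/0.6678² = 2.242.
True area = apparent / (areal scale) = 140000 / 2.242 ≈ 62400 km².

62400 km²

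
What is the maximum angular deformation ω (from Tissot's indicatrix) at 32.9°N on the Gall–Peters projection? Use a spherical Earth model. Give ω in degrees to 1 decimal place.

19.6°

Gall–Peters is a cylindrical equal-area projection with standard parallels at ±45°. For cylindrical equal-area with standard parallel φ₀, h = cos φ / cos φ₀ and k = cos φ₀ / cos φ, so h·k = 1.
At 32.9°: h = 1.187, k = 0.8422; principal scales a = 1.187, b = 0.8422.
sin(ω/2) = (a − b)/(a + b) = 0.3452/2.030 = 0.1701, so ω = 2 arcsin(0.1701) ≈ 19.6°.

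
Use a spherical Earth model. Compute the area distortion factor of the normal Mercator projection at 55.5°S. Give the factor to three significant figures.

3.12

Mercator is conformal, so the point scale is isotropic: h = k = sec φ = 1/cos φ.
Areal scale = k² = sec²φ = 1/cos²(55.5°) = 1/0.5664² = 3.117.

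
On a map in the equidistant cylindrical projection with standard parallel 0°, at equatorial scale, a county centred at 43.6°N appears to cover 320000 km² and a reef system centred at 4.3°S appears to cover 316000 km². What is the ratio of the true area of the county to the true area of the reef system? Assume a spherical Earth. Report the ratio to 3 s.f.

0.735

On the plate carrée, areal scale = h·k = 1 × sec φ, so true area = apparent × cos φ.
True area of county: 320000 × cos(43.6°) = 320000 × 0.7242 = 231700 km².
True area of reef system: 316000 × cos(4.3°) = 316000 × 0.9972 = 315100 km².
Ratio = 231700 / 315100 ≈ 0.735.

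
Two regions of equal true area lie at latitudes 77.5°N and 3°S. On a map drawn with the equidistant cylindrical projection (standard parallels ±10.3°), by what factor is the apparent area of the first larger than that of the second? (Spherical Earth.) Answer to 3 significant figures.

With standard parallel φ₀ = 10.3°, the equirectangular projection gives x = Rλ cos φ₀, y = Rφ, so h = 1 and k = cos 10.3° / cos φ.
Areal scale at 77.5°: h·k = 1.000 × 4.546 = 4.546.
Areal scale at 3°: h·k = 1.000 × 0.9852 = 0.9852.
Ratio = 4.546/0.9852 ≈ 4.61.

4.61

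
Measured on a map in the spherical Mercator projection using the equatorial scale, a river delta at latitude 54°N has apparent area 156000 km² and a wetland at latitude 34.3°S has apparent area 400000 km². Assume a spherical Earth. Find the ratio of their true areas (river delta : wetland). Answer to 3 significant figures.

0.197

Mercator's areal exaggeration is sec²φ; hence true area = (apparent area) · cos²φ.
True area of river delta: 156000 × cos²(54°) = 156000 × 0.3455 = 53900 km².
True area of wetland: 400000 × cos²(34.3°) = 400000 × 0.6824 = 273000 km².
Ratio = 53900 / 273000 ≈ 0.197.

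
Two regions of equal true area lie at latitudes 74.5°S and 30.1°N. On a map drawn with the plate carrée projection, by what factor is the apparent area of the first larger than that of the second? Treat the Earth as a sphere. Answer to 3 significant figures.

3.24

For the equirectangular projection with φ₀ = 0 (plate carrée), h = 1 along meridians and k = sec φ along parallels.
Areal scale at 74.5°: h·k = 1.000 × 3.742 = 3.742.
Areal scale at 30.1°: h·k = 1.000 × 1.156 = 1.156.
Ratio = 3.742/1.156 ≈ 3.24.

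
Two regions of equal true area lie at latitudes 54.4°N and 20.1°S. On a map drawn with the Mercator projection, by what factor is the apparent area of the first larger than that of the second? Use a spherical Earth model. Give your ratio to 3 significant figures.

On Mercator, area is exaggerated by sec²φ = 1/cos²φ.
At 54.4°: sec²(54.4°) = 1/0.5821² = 2.951.
At 20.1°: sec²(20.1°) = 1/0.9391² = 1.134.
Ratio = 2.951/1.134 = cos²(20.1°)/cos²(54.4°) ≈ 2.60.

2.60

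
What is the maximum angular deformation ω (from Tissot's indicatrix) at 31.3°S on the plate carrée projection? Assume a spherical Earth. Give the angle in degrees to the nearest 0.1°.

For the equirectangular projection with φ₀ = 0 (plate carrée), h = 1 along meridians and k = sec φ along parallels.
At 31.3°: h = 1.000, k = 1.170; principal scales a = 1.170, b = 1.000.
sin(ω/2) = (a − b)/(a + b) = 0.1703/2.170 = 0.07848, so ω = 2 arcsin(0.07848) ≈ 9.0°.

9.0°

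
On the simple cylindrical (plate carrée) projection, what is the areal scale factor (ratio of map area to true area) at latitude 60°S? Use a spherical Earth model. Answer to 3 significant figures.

2.00

In the plate carrée (x = Rλ, y = Rφ), meridians are true-scale (h = 1) and parallels are stretched by k = sec φ.
Areal scale = h·k = 1 × sec φ; at 60°, h = 1.000, k = 2.000, so h·k = 2.000.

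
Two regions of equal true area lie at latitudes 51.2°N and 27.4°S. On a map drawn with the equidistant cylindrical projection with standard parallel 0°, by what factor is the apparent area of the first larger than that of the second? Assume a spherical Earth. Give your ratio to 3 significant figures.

For the equirectangular projection with φ₀ = 0 (plate carrée), h = 1 along meridians and k = sec φ along parallels.
Areal scale at 51.2°: h·k = 1.000 × 1.596 = 1.596.
Areal scale at 27.4°: h·k = 1.000 × 1.126 = 1.126.
Ratio = 1.596/1.126 ≈ 1.42.

1.42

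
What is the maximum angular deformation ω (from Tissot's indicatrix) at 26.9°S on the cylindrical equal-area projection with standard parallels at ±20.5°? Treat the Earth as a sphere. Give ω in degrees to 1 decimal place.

For cylindrical equal-area with standard parallel φ₀, h = cos φ / cos φ₀ and k = cos φ₀ / cos φ, so h·k = 1.
At 26.9°: h = 0.9521, k = 1.050; principal scales a = 1.050, b = 0.9521.
sin(ω/2) = (a − b)/(a + b) = 0.09823/2.002 = 0.04905, so ω = 2 arcsin(0.04905) ≈ 5.6°.

5.6°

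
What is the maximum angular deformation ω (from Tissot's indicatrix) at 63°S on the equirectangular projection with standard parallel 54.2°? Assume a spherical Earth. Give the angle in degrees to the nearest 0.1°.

14.5°

With standard parallel φ₀ = 54.2°, the equirectangular projection gives x = Rλ cos φ₀, y = Rφ, so h = 1 and k = cos 54.2° / cos φ.
At 63°: h = 1.000, k = 1.288; principal scales a = 1.288, b = 1.000.
sin(ω/2) = (a − b)/(a + b) = 0.2885/2.288 = 0.1261, so ω = 2 arcsin(0.1261) ≈ 14.5°.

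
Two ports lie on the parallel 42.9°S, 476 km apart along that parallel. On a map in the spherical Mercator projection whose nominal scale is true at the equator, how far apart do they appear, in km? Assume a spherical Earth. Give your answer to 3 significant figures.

650 km

For Mercator, h = k = sec φ (a conformal cylindrical projection has a single point scale, 1/cos φ).
Along the parallel, k = sec 42.9° = 1/0.7325 = 1.365.
Map distance = 476 × 1.365 ≈ 650 km.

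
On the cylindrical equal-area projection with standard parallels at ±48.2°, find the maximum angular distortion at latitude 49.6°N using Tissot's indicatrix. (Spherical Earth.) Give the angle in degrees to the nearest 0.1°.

For cylindrical equal-area with standard parallel φ₀, h = cos φ / cos φ₀ and k = cos φ₀ / cos φ, so h·k = 1.
At 49.6°: h = 0.9724, k = 1.028; principal scales a = 1.028, b = 0.9724.
sin(ω/2) = (a − b)/(a + b) = 0.05603/2.001 = 0.02801, so ω = 2 arcsin(0.02801) ≈ 3.2°.

3.2°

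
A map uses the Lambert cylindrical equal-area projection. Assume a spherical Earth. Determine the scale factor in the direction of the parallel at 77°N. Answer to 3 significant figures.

The Lambert cylindrical equal-area projection is the cylindrical equal-area projection with its standard parallel at the equator (φ₀ = 0). A cylindrical equal-area projection with standard parallel φ₀ has meridian scale h = cos φ / cos φ₀ and parallel scale k = cos φ₀ / cos φ (so areas are preserved, h·k = 1).
k = cos 0° / cos 77° = 1.000/0.2250 = 4.445.

4.45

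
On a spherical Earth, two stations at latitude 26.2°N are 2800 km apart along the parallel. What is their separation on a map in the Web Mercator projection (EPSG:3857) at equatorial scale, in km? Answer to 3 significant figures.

For Mercator, h = k = sec φ (a conformal cylindrical projection has a single point scale, 1/cos φ).
Along the parallel, k = sec 26.2° = 1/0.8973 = 1.115.
Map distance = 2800 × 1.115 ≈ 3120 km.

3120 km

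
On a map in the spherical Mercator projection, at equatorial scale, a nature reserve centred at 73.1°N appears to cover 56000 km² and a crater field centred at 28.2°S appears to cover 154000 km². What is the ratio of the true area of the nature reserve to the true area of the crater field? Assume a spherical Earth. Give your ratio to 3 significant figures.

On Mercator the areal scale is sec²φ, so true area = apparent × cos²φ.
True area of nature reserve: 56000 × cos²(73.1°) = 56000 × 0.08451 = 4732 km².
True area of crater field: 154000 × cos²(28.2°) = 154000 × 0.7767 = 119600 km².
Ratio = 4732 / 119600 ≈ 0.0396.

0.0396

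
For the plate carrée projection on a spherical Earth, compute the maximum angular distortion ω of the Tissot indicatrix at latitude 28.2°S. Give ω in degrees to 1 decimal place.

In the plate carrée (x = Rλ, y = Rφ), meridians are true-scale (h = 1) and parallels are stretched by k = sec φ.
At 28.2°: h = 1.000, k = 1.135; principal scales a = 1.135, b = 1.000.
sin(ω/2) = (a − b)/(a + b) = 0.1347/2.135 = 0.06309, so ω = 2 arcsin(0.06309) ≈ 7.2°.

7.2°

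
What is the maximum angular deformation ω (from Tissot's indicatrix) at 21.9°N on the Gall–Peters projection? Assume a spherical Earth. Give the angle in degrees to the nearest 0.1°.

30.8°

The Gall–Peters projection is cylindrical equal-area with φ₀ = 45°. A cylindrical equal-area projection with standard parallel φ₀ has meridian scale h = cos φ / cos φ₀ and parallel scale k = cos φ₀ / cos φ (so areas are preserved, h·k = 1).
At 21.9°: h = 1.312, k = 0.7621; principal scales a = 1.312, b = 0.7621.
sin(ω/2) = (a − b)/(a + b) = 0.5501/2.074 = 0.2652, so ω = 2 arcsin(0.2652) ≈ 30.8°.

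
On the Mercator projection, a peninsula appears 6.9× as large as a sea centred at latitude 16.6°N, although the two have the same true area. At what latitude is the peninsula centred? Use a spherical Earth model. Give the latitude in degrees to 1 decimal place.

68.6°

Mercator areal scale is sec²φ, so apparent-area ratio = sec²φ₁ / sec²φ₂ = cos²φ₂ / cos²φ₁.
cos²φ₂ / cos²φ₁ = 6.9  ⇒  cos φ₁ = cos 16.6° / √6.9 = 0.9583/2.627 = 0.3648.
φ₁ = arccos(0.3648) ≈ 68.6°.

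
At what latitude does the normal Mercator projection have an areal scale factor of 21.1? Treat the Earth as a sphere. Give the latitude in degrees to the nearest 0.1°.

77.4°

Mercator areal scale is sec²φ.
sec²φ = 21.1  ⇒  cos²φ = 0.04739  ⇒  cos φ = 0.2177.
φ = arccos(0.2177) ≈ 77.4°.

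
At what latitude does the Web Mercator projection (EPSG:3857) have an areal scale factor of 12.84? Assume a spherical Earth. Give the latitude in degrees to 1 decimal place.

73.8°

Mercator areal scale is sec²φ.
sec²φ = 12.84  ⇒  cos²φ = 0.07788  ⇒  cos φ = 0.2791.
φ = arccos(0.2791) ≈ 73.8°.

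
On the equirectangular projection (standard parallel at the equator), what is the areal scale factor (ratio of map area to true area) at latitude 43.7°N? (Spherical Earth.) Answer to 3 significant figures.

1.38

For the equirectangular projection with φ₀ = 0 (plate carrée), h = 1 along meridians and k = sec φ along parallels.
Areal scale = h·k = 1 × sec φ; at 43.7°, h = 1.000, k = 1.383, so h·k = 1.383.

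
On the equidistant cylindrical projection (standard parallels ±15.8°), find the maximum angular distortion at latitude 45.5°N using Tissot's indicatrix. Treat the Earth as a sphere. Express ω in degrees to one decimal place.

18.1°

The equidistant cylindrical projection with φ₀ = 15.8° has h = 1 (meridians true) and k = cos φ₀ / cos φ along parallels.
At 45.5°: h = 1.000, k = 1.373; principal scales a = 1.373, b = 1.000.
sin(ω/2) = (a − b)/(a + b) = 0.3728/2.373 = 0.1571, so ω = 2 arcsin(0.1571) ≈ 18.1°.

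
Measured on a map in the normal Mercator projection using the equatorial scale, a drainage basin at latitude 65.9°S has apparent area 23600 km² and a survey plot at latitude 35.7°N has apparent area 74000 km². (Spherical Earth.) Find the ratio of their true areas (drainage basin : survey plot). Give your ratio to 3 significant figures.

0.0806

Mercator's areal exaggeration is sec²φ; hence true area = (apparent area) · cos²φ.
True area of drainage basin: 23600 × cos²(65.9°) = 23600 × 0.1667 = 3935 km².
True area of survey plot: 74000 × cos²(35.7°) = 74000 × 0.6595 = 48800 km².
Ratio = 3935 / 48800 ≈ 0.0806.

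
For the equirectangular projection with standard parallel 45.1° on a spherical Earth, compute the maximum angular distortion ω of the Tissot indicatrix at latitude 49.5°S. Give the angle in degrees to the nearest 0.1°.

In the equirectangular projection with standard parallel φ₀ = 45.1° (x = Rλ cos φ₀, y = Rφ), meridians are true-scale (h = 1) and the parallel scale is k = cos φ₀ / cos φ.
At 49.5°: h = 1.000, k = 1.087; principal scales a = 1.087, b = 1.000.
sin(ω/2) = (a − b)/(a + b) = 0.08688/2.087 = 0.04163, so ω = 2 arcsin(0.04163) ≈ 4.8°.

4.8°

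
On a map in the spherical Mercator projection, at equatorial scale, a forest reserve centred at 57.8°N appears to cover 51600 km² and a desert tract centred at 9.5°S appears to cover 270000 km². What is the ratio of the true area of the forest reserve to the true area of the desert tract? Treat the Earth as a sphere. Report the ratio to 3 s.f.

On Mercator the areal scale is sec²φ, so true area = apparent × cos²φ.
True area of forest reserve: 51600 × cos²(57.8°) = 51600 × 0.2840 = 14650 km².
True area of desert tract: 270000 × cos²(9.5°) = 270000 × 0.9728 = 262600 km².
Ratio = 14650 / 262600 ≈ 0.0558.

0.0558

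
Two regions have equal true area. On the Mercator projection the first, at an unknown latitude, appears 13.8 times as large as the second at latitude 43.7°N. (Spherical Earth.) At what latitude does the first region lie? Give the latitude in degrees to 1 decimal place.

Mercator areal scale is sec²φ, so apparent-area ratio = sec²φ₁ / sec²φ₂ = cos²φ₂ / cos²φ₁.
cos²φ₂ / cos²φ₁ = 13.8  ⇒  cos φ₁ = cos 43.7° / √13.8 = 0.7230/3.715 = 0.1946.
φ₁ = arccos(0.1946) ≈ 78.8°.

78.8°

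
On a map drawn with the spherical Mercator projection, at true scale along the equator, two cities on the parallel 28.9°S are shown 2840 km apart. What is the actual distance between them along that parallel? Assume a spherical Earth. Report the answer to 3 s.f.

Mercator is conformal, so the point scale is isotropic: h = k = sec φ = 1/cos φ.
Along the parallel at 28.9°, map distances are exaggerated by k = sec 28.9° = 1.142.
True distance = 2840 / 1.142 = 2840 × cos 28.9° ≈ 2490 km.

2490 km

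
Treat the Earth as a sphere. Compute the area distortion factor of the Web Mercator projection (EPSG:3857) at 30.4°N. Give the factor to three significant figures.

1.34

For Mercator, h = k = sec φ (a conformal cylindrical projection has a single point scale, 1/cos φ).
Areal scale = k² = sec²φ = 1/cos²(30.4°) = 1/0.8625² = 1.344.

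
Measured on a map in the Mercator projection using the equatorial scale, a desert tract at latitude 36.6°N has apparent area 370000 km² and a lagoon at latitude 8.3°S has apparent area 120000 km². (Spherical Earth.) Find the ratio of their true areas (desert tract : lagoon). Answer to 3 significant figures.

2.03

On Mercator the areal scale is sec²φ, so true area = apparent × cos²φ.
True area of desert tract: 370000 × cos²(36.6°) = 370000 × 0.6445 = 238500 km².
True area of lagoon: 120000 × cos²(8.3°) = 120000 × 0.9792 = 117500 km².
Ratio = 238500 / 117500 ≈ 2.03.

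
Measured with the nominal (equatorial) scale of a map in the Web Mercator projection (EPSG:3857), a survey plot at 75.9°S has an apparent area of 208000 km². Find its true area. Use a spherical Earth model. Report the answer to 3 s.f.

For Mercator, h = k = sec φ (a conformal cylindrical projection has a single point scale, 1/cos φ).
Areal scale = k² = sec²φ = 1/cos²(75.9°) = 1/0.2436² = 16.85.
True area = apparent / (areal scale) = 208000 / 16.85 ≈ 12300 km².

12300 km²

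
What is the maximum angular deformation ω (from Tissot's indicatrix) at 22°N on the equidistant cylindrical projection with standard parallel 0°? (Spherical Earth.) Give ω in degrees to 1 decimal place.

For the equirectangular projection with φ₀ = 0 (plate carrée), h = 1 along meridians and k = sec φ along parallels.
At 22°: h = 1.000, k = 1.079; principal scales a = 1.079, b = 1.000.
sin(ω/2) = (a − b)/(a + b) = 0.07853/2.079 = 0.03778, so ω = 2 arcsin(0.03778) ≈ 4.3°.

4.3°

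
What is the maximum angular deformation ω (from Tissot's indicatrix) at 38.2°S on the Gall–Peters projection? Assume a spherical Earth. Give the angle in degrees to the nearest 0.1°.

Gall–Peters is a cylindrical equal-area projection with standard parallels at ±45°. For cylindrical equal-area with standard parallel φ₀, h = cos φ / cos φ₀ and k = cos φ₀ / cos φ, so h·k = 1.
At 38.2°: h = 1.111, k = 0.8998; principal scales a = 1.111, b = 0.8998.
sin(ω/2) = (a − b)/(a + b) = 0.2116/2.011 = 0.1052, so ω = 2 arcsin(0.1052) ≈ 12.1°.

12.1°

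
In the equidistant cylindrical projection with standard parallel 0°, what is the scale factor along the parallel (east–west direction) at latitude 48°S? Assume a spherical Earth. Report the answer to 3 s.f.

1.49

For the equirectangular projection with φ₀ = 0 (plate carrée), h = 1 along meridians and k = sec φ along parallels.
k = 1/cos 48° = 1/0.6691 = 1.494.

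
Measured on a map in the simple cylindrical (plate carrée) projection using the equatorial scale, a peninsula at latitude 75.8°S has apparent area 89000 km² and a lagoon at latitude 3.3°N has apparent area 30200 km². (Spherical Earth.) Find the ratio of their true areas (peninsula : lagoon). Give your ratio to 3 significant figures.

0.724

Plate carrée has h = 1 and k = sec φ, giving areal scale sec φ; true area = (apparent area) · cos φ.
True area of peninsula: 89000 × cos(75.8°) = 89000 × 0.2453 = 21830 km².
True area of lagoon: 30200 × cos(3.3°) = 30200 × 0.9983 = 30150 km².
Ratio = 21830 / 30150 ≈ 0.724.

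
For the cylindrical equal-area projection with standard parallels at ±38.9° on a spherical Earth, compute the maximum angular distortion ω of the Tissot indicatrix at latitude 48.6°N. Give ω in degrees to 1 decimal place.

A cylindrical equal-area projection with standard parallel φ₀ has meridian scale h = cos φ / cos φ₀ and parallel scale k = cos φ₀ / cos φ (so areas are preserved, h·k = 1).
At 48.6°: h = 0.8497, k = 1.177; principal scales a = 1.177, b = 0.8497.
sin(ω/2) = (a − b)/(a + b) = 0.3271/2.027 = 0.1614, so ω = 2 arcsin(0.1614) ≈ 18.6°.

18.6°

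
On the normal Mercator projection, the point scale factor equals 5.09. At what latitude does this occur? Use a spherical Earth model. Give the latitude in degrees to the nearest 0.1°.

78.7°

Mercator scale is k = sec φ = 1/cos φ.
1/cos φ = 5.09  ⇒  cos φ = 0.1965  ⇒  φ = arccos(0.1965) ≈ 78.7°.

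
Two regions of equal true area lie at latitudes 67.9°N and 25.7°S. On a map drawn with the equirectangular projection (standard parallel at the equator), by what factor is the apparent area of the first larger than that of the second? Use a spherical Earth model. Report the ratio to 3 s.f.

For the equirectangular projection with φ₀ = 0 (plate carrée), h = 1 along meridians and k = sec φ along parallels.
Areal scale at 67.9°: h·k = 1.000 × 2.658 = 2.658.
Areal scale at 25.7°: h·k = 1.000 × 1.110 = 1.110.
Ratio = 2.658/1.110 ≈ 2.40.

2.40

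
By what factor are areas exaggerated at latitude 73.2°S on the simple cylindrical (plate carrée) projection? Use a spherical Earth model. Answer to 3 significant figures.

3.46

In the plate carrée (x = Rλ, y = Rφ), meridians are true-scale (h = 1) and parallels are stretched by k = sec φ.
Areal scale = h·k = 1 × sec φ; at 73.2°, h = 1.000, k = 3.460, so h·k = 3.460.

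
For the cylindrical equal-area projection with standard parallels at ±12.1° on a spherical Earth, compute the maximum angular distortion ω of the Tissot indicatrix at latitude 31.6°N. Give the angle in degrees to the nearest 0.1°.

For cylindrical equal-area with standard parallel φ₀, h = cos φ / cos φ₀ and k = cos φ₀ / cos φ, so h·k = 1.
At 31.6°: h = 0.8711, k = 1.148; principal scales a = 1.148, b = 0.8711.
sin(ω/2) = (a − b)/(a + b) = 0.2769/2.019 = 0.1372, so ω = 2 arcsin(0.1372) ≈ 15.8°.

15.8°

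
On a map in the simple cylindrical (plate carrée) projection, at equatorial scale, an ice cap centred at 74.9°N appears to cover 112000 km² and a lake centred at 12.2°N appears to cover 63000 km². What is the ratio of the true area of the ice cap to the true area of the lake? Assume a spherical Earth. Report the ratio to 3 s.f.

0.474

Plate carrée has h = 1 and k = sec φ, giving areal scale sec φ; true area = (apparent area) · cos φ.
True area of ice cap: 112000 × cos(74.9°) = 112000 × 0.2605 = 29180 km².
True area of lake: 63000 × cos(12.2°) = 63000 × 0.9774 = 61580 km².
Ratio = 29180 / 61580 ≈ 0.474.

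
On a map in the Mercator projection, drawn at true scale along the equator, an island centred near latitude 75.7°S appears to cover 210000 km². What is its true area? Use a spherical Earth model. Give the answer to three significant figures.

12800 km²

Mercator is conformal, so the point scale is isotropic: h = k = sec φ = 1/cos φ.
Areal scale = k² = sec²φ = 1/cos²(75.7°) = 1/0.2470² = 16.39.
True area = apparent / (areal scale) = 210000 / 16.39 ≈ 12800 km².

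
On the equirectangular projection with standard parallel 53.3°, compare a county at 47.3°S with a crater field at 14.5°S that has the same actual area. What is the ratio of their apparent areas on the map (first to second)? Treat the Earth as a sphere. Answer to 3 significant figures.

1.43

With standard parallel φ₀ = 53.3°, the equirectangular projection gives x = Rλ cos φ₀, y = Rφ, so h = 1 and k = cos 53.3° / cos φ.
Areal scale at 47.3°: h·k = 1.000 × 0.8812 = 0.8812.
Areal scale at 14.5°: h·k = 1.000 × 0.6173 = 0.6173.
Ratio = 0.8812/0.6173 ≈ 1.43.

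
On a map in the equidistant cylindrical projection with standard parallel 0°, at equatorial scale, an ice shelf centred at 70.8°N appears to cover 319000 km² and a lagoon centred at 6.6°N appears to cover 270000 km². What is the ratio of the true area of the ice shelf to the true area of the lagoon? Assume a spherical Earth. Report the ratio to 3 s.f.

On the plate carrée, areal scale = h·k = 1 × sec φ, so true area = apparent × cos φ.
True area of ice shelf: 319000 × cos(70.8°) = 319000 × 0.3289 = 104900 km².
True area of lagoon: 270000 × cos(6.6°) = 270000 × 0.9934 = 268200 km².
Ratio = 104900 / 268200 ≈ 0.391.

0.391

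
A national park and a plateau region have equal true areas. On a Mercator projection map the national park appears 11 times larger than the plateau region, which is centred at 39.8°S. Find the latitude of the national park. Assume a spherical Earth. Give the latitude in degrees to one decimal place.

76.6°

Mercator areal scale is sec²φ, so apparent-area ratio = sec²φ₁ / sec²φ₂ = cos²φ₂ / cos²φ₁.
cos²φ₂ / cos²φ₁ = 11  ⇒  cos φ₁ = cos 39.8° / √11 = 0.7683/3.317 = 0.2316.
φ₁ = arccos(0.2316) ≈ 76.6°.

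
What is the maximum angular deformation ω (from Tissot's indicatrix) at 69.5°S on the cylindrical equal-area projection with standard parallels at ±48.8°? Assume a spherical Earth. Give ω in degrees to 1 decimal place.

A cylindrical equal-area projection with standard parallel φ₀ has meridian scale h = cos φ / cos φ₀ and parallel scale k = cos φ₀ / cos φ (so areas are preserved, h·k = 1).
At 69.5°: h = 0.5317, k = 1.881; principal scales a = 1.881, b = 0.5317.
sin(ω/2) = (a − b)/(a + b) = 1.349/2.413 = 0.5592, so ω = 2 arcsin(0.5592) ≈ 68.0°.

68.0°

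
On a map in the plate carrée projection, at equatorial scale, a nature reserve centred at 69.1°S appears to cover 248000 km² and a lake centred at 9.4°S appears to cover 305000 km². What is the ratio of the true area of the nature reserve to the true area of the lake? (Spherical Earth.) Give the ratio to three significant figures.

On the plate carrée, areal scale = h·k = 1 × sec φ, so true area = apparent × cos φ.
True area of nature reserve: 248000 × cos(69.1°) = 248000 × 0.3567 = 88470 km².
True area of lake: 305000 × cos(9.4°) = 305000 × 0.9866 = 300900 km².
Ratio = 88470 / 300900 ≈ 0.294.

0.294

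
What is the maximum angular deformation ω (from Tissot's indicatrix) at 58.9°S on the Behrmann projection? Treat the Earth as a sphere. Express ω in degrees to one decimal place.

Behrmann is a cylindrical equal-area projection with standard parallels at ±30°. Cylindrical equal-area (φ₀ = 30°): h = cos φ / cos 30° along meridians, k = cos 30° / cos φ along parallels; h·k = 1.
At 58.9°: h = 0.5964, k = 1.677; principal scales a = 1.677, b = 0.5964.
sin(ω/2) = (a − b)/(a + b) = 1.080/2.273 = 0.4752, so ω = 2 arcsin(0.4752) ≈ 56.7°.

56.7°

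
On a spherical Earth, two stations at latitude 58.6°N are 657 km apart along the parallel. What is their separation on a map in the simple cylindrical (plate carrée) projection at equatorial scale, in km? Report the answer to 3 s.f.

Plate carrée maps x = Rλ, y = Rφ. The meridian scale is h = 1 and the parallel scale is k = 1/cos φ = sec φ.
Along the parallel, k = sec 58.6° = 1/0.5210 = 1.919.
Map distance = 657 × 1.919 ≈ 1260 km.

1260 km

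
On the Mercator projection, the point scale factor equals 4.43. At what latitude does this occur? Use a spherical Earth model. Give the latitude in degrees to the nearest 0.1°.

77.0°

Mercator scale is k = sec φ = 1/cos φ.
1/cos φ = 4.43  ⇒  cos φ = 0.2257  ⇒  φ = arccos(0.2257) ≈ 77.0°.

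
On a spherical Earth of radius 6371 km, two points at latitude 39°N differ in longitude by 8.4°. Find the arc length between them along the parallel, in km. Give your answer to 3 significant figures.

Arc length along a parallel = R cos φ · Δλ (with Δλ in radians).
= 6371 × cos 39° × (8.4° × π/180) = 6371 × 0.7771 × 0.1466 ≈ 726 km.

726 km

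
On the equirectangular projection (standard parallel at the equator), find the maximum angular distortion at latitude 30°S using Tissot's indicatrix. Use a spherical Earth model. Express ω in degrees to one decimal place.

8.2°

Plate carrée maps x = Rλ, y = Rφ. The meridian scale is h = 1 and the parallel scale is k = 1/cos φ = sec φ.
At 30°: h = 1.000, k = 1.155; principal scales a = 1.155, b = 1.000.
sin(ω/2) = (a − b)/(a + b) = 0.1547/2.155 = 0.07180, so ω = 2 arcsin(0.07180) ≈ 8.2°.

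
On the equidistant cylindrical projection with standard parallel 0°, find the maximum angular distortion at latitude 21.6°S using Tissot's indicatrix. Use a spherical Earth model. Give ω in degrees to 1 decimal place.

In the plate carrée (x = Rλ, y = Rφ), meridians are true-scale (h = 1) and parallels are stretched by k = sec φ.
At 21.6°: h = 1.000, k = 1.076; principal scales a = 1.076, b = 1.000.
sin(ω/2) = (a − b)/(a + b) = 0.07553/2.076 = 0.03639, so ω = 2 arcsin(0.03639) ≈ 4.2°.

4.2°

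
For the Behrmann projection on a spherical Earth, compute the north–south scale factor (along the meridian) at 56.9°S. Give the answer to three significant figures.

Behrmann is a cylindrical equal-area projection with standard parallels at ±30°. A cylindrical equal-area projection with standard parallel φ₀ has meridian scale h = cos φ / cos φ₀ and parallel scale k = cos φ₀ / cos φ (so areas are preserved, h·k = 1).
h = cos 56.9° / cos 30° = 0.5461/0.8660 = 0.6306.

0.631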